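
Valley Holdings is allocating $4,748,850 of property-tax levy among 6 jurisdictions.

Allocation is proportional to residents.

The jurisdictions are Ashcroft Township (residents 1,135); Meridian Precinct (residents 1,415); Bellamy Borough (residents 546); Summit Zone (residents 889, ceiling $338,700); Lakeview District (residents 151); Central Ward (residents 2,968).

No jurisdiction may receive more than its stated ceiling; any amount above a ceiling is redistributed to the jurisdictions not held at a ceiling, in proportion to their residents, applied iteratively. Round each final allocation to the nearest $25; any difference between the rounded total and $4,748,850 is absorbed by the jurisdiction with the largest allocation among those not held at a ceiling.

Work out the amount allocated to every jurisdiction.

Ashcroft Township: $805,400 · Meridian Precinct: $1,004,075 · Bellamy Borough: $387,450 · Summit Zone: $338,700 · Lakeview District: $107,150 · Central Ward: $2,106,075

Sum of residents: 7,104.
Unconstrained shares: Ashcroft Township 758,719.70; Meridian Precinct 945,892.84; Bellamy Borough 364,987.63; Summit Zone 594,274.73; Lakeview District 100,939.80; Central Ward 1,984,035.30.
Held at cap: Summit Zone ($338,700); residual $4,410,150 reallocated over remaining residents 6,215.
Redistributed shares: Ashcroft Township 805,393.44 → $805,400; Meridian Precinct 1,004,080.81 → $1,004,075; Bellamy Borough 387,440.37 → $387,450; Lakeview District 107,149.26 → $107,150; Central Ward 2,106,086.11 → $2,106,075.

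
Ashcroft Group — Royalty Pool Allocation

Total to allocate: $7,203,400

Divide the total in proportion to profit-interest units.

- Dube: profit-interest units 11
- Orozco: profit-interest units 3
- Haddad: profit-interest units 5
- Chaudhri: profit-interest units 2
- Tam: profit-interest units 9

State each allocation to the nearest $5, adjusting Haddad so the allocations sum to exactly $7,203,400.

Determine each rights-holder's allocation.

Dube: $2,641,245 · Orozco: $720,340 · Haddad: $1,200,570 · Chaudhri: $480,225 · Tam: $2,161,020

Total profit-interest units = 30.
Proportional shares: Dube 11/30 × $7,203,400 = 2,641,246.67; Orozco 3/30 × $7,203,400 = 720,340.00; Haddad 5/30 × $7,203,400 = 1,200,566.67; Chaudhri 2/30 × $7,203,400 = 480,226.67; Tam 9/30 × $7,203,400 = 2,161,020.00.
After rounding ($5): Dube $2,641,245; Orozco $720,340; Haddad $1,200,565; Chaudhri $480,225; Tam $2,161,020. Sum = $7,203,395.
Difference $7,203,400 − $7,203,395 = +$5 applied to Haddad: Haddad becomes $1,200,570.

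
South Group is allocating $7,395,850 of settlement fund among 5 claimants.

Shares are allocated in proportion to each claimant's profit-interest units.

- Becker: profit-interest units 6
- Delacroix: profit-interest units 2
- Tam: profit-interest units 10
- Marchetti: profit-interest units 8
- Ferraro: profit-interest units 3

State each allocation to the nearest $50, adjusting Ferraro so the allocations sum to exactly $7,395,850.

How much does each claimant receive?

Profit-interest units total: 29.
Proportional shares: Becker 6/29 × $7,395,850 = 1,530,175.86; Delacroix 2/29 × $7,395,850 = 510,058.62; Tam 10/29 × $7,395,850 = 2,550,293.10; Marchetti 8/29 × $7,395,850 = 2,040,234.48; Ferraro 3/29 × $7,395,850 = 765,087.93.
Rounded to nearest $50: Becker $1,530,200; Delacroix $510,050; Tam $2,550,300; Marchetti $2,040,250; Ferraro $765,100. Sum = $7,395,900.
Difference $7,395,850 − $7,395,900 = −$50 applied to Ferraro: Ferraro becomes $765,050.

Becker: $1,530,200 · Delacroix: $510,050 · Tam: $2,550,300 · Marchetti: $2,040,250 · Ferraro: $765,050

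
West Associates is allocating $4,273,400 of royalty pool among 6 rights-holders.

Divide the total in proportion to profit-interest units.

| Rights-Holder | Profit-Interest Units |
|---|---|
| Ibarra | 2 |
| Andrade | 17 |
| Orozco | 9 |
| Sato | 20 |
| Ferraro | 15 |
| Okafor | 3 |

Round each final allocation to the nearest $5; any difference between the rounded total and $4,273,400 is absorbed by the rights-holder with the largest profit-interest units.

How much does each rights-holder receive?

Ibarra: $129,495 · Andrade: $1,100,725 · Orozco: $582,735 · Sato: $1,294,975 · Ferraro: $971,225 · Okafor: $194,245

Combined profit-interest units = 66.
Raw shares: Ibarra 2/66 × $4,273,400 = 129,496.97; Andrade 17/66 × $4,273,400 = 1,100,724.24; Orozco 9/66 × $4,273,400 = 582,736.36; Sato 20/66 × $4,273,400 = 1,294,969.70; Ferraro 15/66 × $4,273,400 = 971,227.27; Okafor 3/66 × $4,273,400 = 194,245.45.
Rounded to nearest $5: Ibarra $129,495; Andrade $1,100,725; Orozco $582,735; Sato $1,294,970; Ferraro $971,225; Okafor $194,245. Sum = $4,273,395.
Difference $4,273,400 − $4,273,395 = +$5 applied to largest profit-interest units (Sato): Sato becomes $1,294,975.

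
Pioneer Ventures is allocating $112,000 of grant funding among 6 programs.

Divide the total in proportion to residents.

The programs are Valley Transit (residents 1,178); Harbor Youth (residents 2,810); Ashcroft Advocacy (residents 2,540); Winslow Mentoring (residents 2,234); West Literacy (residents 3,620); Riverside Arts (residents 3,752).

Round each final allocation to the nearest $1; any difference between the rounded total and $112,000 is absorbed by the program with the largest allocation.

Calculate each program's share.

Sum of residents: 16,134.
Raw shares: Valley Transit 1,178/16,134 × $112,000 = 8,177.51; Harbor Youth 2,810/16,134 × $112,000 = 19,506.63; Ashcroft Advocacy 2,540/16,134 × $112,000 = 17,632.33; Winslow Mentoring 2,234/16,134 × $112,000 = 15,508.12; West Literacy 3,620/16,134 × $112,000 = 25,129.54; Riverside Arts 3,752/16,134 × $112,000 = 26,045.87.
Rounded to nearest $1: Valley Transit $8,178; Harbor Youth $19,507; Ashcroft Advocacy $17,632; Winslow Mentoring $15,508; West Literacy $25,130; Riverside Arts $26,046. Sum = $112,001.
Difference $112,000 − $112,001 = −$1 applied to largest allocation (Riverside Arts): Riverside Arts becomes $26,045.

Valley Transit: $8,178; Harbor Youth: $19,507; Ashcroft Advocacy: $17,632; Winslow Mentoring: $15,508; West Literacy: $25,130; Riverside Arts: $26,045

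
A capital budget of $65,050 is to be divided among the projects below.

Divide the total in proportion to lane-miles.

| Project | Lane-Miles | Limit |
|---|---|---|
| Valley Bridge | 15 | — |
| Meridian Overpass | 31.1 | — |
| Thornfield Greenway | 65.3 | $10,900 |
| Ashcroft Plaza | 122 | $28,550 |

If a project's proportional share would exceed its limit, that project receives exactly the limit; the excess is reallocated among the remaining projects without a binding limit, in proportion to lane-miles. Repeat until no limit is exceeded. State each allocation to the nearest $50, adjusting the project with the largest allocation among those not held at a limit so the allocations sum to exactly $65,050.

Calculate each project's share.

Total lane-miles = 233.4.
Proportional shares (ignoring caps): Valley Bridge 4,180.59; Meridian Overpass 8,667.76; Thornfield Greenway 18,199.51; Ashcroft Plaza 34,002.14.
Capped: Thornfield Greenway ($10,900), Ashcroft Plaza ($28,550); balance $25,600 reallocated over remaining lane-miles 46.1.
Redistributed shares: Valley Bridge 8,329.72 → $8,350; Meridian Overpass 17,270.28 → $17,250.

Valley Bridge: $8,350 | Meridian Overpass: $17,250 | Thornfield Greenway: $10,900 | Ashcroft Plaza: $28,550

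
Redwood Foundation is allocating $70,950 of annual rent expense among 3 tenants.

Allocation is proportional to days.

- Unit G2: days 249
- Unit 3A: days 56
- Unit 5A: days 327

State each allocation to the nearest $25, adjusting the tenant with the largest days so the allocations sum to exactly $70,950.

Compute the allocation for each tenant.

Unit G2: $27,950 | Unit 3A: $6,275 | Unit 5A: $36,725

Days total: 632.
Pro-rata amounts: Unit G2 249/632 × $70,950 = 27,953.40; Unit 3A 56/632 × $70,950 = 6,286.71; Unit 5A 327/632 × $70,950 = 36,709.89.
Rounded to nearest $25: Unit G2 $27,950; Unit 3A $6,275; Unit 5A $36,700. Sum = $70,925.
Difference $70,950 − $70,925 = +$25 applied to largest days (Unit 5A): Unit 5A becomes $36,725.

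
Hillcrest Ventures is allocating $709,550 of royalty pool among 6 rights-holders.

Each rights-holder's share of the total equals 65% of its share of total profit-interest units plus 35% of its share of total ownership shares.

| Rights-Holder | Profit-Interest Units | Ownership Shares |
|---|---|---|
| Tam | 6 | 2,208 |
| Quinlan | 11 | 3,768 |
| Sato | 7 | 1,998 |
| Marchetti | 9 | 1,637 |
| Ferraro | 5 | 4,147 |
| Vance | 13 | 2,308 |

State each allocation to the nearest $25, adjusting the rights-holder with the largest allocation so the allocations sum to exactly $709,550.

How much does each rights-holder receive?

Totals — profit-interest units 51, ownership shares 16,066.
Composite weights (65% profit-interest units + 35% ownership shares): Tam 0.1246; Quinlan 0.2223; Sato 0.1327; Marchetti 0.1504; Ferraro 0.1541; Vance 0.2160.
Raw shares: Tam 88,390.18; Quinlan 157,720.53; Sato 94,187.36; Marchetti 106,693.72; Ferraro 109,319.27; Vance 153,238.94.
After rounding ($25): Tam $88,400; Quinlan $157,725; Sato $94,175; Marchetti $106,700; Ferraro $109,325; Vance $153,250. Sum = $709,575.
Difference $709,550 − $709,575 = −$25 applied to largest allocation (Quinlan): Quinlan becomes $157,700.

Tam: $88,400 · Quinlan: $157,700 · Sato: $94,175 · Marchetti: $106,700 · Ferraro: $109,325 · Vance: $153,250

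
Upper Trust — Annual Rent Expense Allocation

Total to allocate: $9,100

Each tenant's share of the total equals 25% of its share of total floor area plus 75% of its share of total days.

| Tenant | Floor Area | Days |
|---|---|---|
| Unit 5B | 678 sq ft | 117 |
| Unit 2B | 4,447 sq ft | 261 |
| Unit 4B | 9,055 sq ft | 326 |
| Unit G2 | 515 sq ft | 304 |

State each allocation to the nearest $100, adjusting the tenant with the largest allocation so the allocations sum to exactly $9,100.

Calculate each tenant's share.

Floor area total 14,695; days total 1,008.
Combined weights (25% floor area + 75% days): Unit 5B 0.0986; Unit 2B 0.2699; Unit 4B 0.3966; Unit G2 0.2350.
Proportional shares: Unit 5B 897.15; Unit 2B 2,455.65; Unit 4B 3,609.14; Unit G2 2,138.06.
At nearest $100: Unit 5B $900; Unit 2B $2,500; Unit 4B $3,600; Unit G2 $2,100. Sum = $9,100.
Sum already equals the total — no adjustment.

Unit 5B: $900 · Unit 2B: $2,500 · Unit 4B: $3,600 · Unit G2: $2,100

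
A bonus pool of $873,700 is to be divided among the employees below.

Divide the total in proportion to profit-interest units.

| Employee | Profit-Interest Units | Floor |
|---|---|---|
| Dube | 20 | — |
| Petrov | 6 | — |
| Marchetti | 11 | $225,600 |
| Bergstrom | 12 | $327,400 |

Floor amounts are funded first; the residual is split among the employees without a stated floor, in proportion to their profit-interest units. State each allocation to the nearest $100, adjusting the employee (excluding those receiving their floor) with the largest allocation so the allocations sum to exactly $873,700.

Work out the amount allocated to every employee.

Dube: $246,700 | Petrov: $74,000 | Marchetti: $225,600 | Bergstrom: $327,400

Guaranteed amounts: Marchetti $225,600; Bergstrom $327,400. Residual $320,700.
Residual split over remaining profit-interest units 26: Dube 246,692.31 → $246,700; Petrov 74,007.69 → $74,000.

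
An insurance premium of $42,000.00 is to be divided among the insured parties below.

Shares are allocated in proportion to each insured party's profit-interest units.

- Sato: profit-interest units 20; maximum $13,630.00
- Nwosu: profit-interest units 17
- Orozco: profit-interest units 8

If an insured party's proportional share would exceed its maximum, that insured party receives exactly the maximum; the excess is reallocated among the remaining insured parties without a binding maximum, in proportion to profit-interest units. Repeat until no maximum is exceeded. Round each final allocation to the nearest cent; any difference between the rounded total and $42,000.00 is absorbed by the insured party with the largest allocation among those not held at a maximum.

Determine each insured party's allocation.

Sato: $13,630.00 | Nwosu: $19,291.60 | Orozco: $9,078.40

Profit-interest units total: 45.
Proportional shares (ignoring caps): Sato 18,666.6667; Nwosu 15,866.6667; Orozco 7,466.6667.
Capped: Sato ($13,630.00); remaining pool $28,370.00 reallocated over remaining profit-interest units 25.
Redistributed shares: Nwosu 19,291.6000 → $19,291.60; Orozco 9,078.4000 → $9,078.40.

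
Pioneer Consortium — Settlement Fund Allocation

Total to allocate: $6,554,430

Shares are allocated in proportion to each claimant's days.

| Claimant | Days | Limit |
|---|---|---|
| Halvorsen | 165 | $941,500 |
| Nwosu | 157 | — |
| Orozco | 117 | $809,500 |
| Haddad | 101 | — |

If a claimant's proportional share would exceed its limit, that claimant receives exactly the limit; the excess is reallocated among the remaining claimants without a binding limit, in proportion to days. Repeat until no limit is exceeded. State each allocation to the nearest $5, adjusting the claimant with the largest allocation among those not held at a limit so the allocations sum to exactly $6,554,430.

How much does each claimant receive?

Total days = 540.
Proportional shares (ignoring caps): Halvorsen 2,002,742.50; Nwosu 1,905,639.83; Orozco 1,420,126.50; Haddad 1,225,921.17.
Capped: Halvorsen ($941,500), Orozco ($809,500); balance $4,803,430 reallocated over remaining days 258.
Remaining shares: Nwosu 2,923,017.48 → $2,923,015; Haddad 1,880,412.52 → $1,880,415.

Halvorsen: $941,500 | Nwosu: $2,923,015 | Orozco: $809,500 | Haddad: $1,880,415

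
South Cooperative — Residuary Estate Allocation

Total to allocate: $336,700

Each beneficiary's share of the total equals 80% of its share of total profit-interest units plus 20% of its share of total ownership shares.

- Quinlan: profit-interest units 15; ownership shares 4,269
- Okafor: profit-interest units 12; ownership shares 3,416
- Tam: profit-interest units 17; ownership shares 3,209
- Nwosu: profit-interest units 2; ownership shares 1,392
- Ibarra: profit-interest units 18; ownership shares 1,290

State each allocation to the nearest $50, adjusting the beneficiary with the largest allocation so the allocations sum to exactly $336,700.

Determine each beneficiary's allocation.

Profit-interest units total 64; ownership shares total 13,576.
Combined weights (80% profit-interest units + 20% ownership shares): Quinlan 0.2504; Okafor 0.2003; Tam 0.2598; Nwosu 0.0455; Ibarra 0.2440.
Unrounded shares: Quinlan 84,306.45; Okafor 67,449.12; Tam 87,466.11; Nwosu 15,322.13; Ibarra 82,156.19.
At nearest $50: Quinlan $84,300; Okafor $67,450; Tam $87,450; Nwosu $15,300; Ibarra $82,150. Sum = $336,650.
Difference $336,700 − $336,650 = +$50 applied to largest allocation (Tam): Tam becomes $87,500.

Quinlan: $84,300; Okafor: $67,450; Tam: $87,500; Nwosu: $15,300; Ibarra: $82,150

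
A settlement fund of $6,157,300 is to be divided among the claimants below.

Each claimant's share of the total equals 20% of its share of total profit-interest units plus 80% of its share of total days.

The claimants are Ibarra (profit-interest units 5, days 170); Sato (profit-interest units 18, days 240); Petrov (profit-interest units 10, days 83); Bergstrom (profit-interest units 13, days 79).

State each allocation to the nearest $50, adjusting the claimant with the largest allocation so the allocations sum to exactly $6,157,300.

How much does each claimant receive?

Ibarra: $1,597,850 · Sato: $2,548,650 · Petrov: $982,450 · Bergstrom: $1,028,350

Totals — profit-interest units 46, days 572.
Blended shares (20% profit-interest units + 80% days): Ibarra 0.2595; Sato 0.4139; Petrov 0.1596; Bergstrom 0.1670.
Unrounded shares: Ibarra 1,597,827.77; Sato 2,548,661.67; Petrov 982,472.19; Bergstrom 1,028,338.37.
After rounding ($50): Ibarra $1,597,850; Sato $2,548,650; Petrov $982,450; Bergstrom $1,028,350. Sum = $6,157,300.
Sum already equals the total — no adjustment.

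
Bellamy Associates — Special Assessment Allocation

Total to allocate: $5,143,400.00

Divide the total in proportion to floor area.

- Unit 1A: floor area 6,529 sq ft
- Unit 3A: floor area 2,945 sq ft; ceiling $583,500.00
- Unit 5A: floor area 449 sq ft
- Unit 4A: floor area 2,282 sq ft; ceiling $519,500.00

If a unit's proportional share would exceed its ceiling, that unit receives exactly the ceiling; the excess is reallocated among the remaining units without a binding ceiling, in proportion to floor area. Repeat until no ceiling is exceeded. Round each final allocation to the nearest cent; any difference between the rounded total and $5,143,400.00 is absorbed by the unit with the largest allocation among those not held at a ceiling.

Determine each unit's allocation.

Combined floor area = 12,205.
Pro-rata shares before constraints: Unit 1A 2,751,434.5432; Unit 3A 1,241,074.3957; Unit 5A 189,216.4359; Unit 4A 961,674.6252.
Capped: Unit 3A ($583,500.00), Unit 4A ($519,500.00); residual $4,040,400.00 reallocated over remaining floor area 6,978.
Remaining shares: Unit 1A 3,780,420.1204 → $3,780,420.12; Unit 5A 259,979.8796 → $259,979.88.

Unit 1A: $3,780,420.12 | Unit 3A: $583,500.00 | Unit 5A: $259,979.88 | Unit 4A: $519,500.00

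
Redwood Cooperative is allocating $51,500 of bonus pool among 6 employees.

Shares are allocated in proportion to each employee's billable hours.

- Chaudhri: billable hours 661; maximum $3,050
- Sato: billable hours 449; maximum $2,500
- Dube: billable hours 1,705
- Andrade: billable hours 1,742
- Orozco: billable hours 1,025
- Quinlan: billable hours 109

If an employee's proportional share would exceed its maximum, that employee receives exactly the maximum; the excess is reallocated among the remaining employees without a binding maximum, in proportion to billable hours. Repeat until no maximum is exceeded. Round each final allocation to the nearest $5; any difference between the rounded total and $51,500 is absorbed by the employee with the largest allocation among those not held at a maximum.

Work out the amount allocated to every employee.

Total billable hours = 5,691.
Proportional shares (ignoring caps): Chaudhri 5,981.64; Sato 4,063.17; Dube 15,429.19; Andrade 15,764.01; Orozco 9,275.61; Quinlan 986.38.
Cap binds for Chaudhri ($3,050), Sato ($2,500); remaining pool $45,950 reallocated over remaining billable hours 4,581.
Redistributed shares: Dube 17,102.11 → $17,100; Andrade 17,473.24 → $17,475; Orozco 10,281.33 → $10,280; Quinlan 1,093.33 → $1,095.

Chaudhri: $3,050; Sato: $2,500; Dube: $17,100; Andrade: $17,475; Orozco: $10,280; Quinlan: $1,095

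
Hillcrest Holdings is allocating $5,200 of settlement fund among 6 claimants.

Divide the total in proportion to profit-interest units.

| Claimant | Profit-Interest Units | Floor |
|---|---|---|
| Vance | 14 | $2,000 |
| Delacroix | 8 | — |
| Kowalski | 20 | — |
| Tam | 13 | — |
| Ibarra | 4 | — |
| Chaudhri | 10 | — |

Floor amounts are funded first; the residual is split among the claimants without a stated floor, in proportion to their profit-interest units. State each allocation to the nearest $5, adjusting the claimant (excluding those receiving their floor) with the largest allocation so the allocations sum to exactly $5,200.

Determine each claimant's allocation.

Guaranteed amounts: Vance $2,000. Residual $3,200.
Residual split over remaining profit-interest units 55: Delacroix 465.45 → $465; Kowalski 1,163.64 → $1,165; Tam 756.36 → $755; Ibarra 232.73 → $235; Chaudhri 581.82 → $580.

Vance: $2,000; Delacroix: $465; Kowalski: $1,165; Tam: $755; Ibarra: $235; Chaudhri: $580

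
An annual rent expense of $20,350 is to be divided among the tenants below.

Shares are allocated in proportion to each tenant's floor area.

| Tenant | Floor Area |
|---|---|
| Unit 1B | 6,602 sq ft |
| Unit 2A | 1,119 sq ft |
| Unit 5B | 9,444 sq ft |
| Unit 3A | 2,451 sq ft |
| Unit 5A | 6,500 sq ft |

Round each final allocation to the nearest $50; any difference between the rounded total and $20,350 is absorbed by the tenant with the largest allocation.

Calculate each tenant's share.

Unit 1B: $5,150; Unit 2A: $850; Unit 5B: $7,400; Unit 3A: $1,900; Unit 5A: $5,050

Sum of floor area: 26,116.
Unrounded shares: Unit 1B 6,602/26,116 × $20,350 = 5,144.38; Unit 2A 1,119/26,116 × $20,350 = 871.94; Unit 5B 9,444/26,116 × $20,350 = 7,358.91; Unit 3A 2,451/26,116 × $20,350 = 1,909.86; Unit 5A 6,500/26,116 × $20,350 = 5,064.90.
At nearest $50: Unit 1B $5,150; Unit 2A $850; Unit 5B $7,350; Unit 3A $1,900; Unit 5A $5,050. Sum = $20,300.
Difference $20,350 − $20,300 = +$50 applied to largest allocation (Unit 5B): Unit 5B becomes $7,400.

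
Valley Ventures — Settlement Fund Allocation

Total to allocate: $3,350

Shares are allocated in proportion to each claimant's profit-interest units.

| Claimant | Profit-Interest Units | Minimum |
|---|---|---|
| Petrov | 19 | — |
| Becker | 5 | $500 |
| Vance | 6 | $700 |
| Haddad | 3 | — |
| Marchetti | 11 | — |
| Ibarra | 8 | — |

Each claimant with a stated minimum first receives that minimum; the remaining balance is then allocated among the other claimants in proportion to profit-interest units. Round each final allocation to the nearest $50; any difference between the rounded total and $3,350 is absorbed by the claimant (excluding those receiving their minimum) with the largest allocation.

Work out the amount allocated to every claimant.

Petrov: $1,000 | Becker: $500 | Vance: $700 | Haddad: $150 | Marchetti: $600 | Ibarra: $400

Fund the minimums — Becker $500; Vance $700. Residual $2,150.
Residual split over remaining profit-interest units 41: Petrov 996.34 → $1,000; Haddad 157.32 → $150; Marchetti 576.83 → $600; Ibarra 419.51 → $400.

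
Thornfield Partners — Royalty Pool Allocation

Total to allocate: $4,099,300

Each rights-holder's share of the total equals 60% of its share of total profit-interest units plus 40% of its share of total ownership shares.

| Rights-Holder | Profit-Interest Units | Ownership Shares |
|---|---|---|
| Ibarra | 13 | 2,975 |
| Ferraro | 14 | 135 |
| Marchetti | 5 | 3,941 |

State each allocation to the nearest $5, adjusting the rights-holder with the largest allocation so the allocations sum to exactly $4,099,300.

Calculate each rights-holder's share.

Profit-interest units total 32; ownership shares total 7,051.
Blended shares (60% profit-interest units + 40% ownership shares): Ibarra 0.4125; Ferraro 0.2702; Marchetti 0.3173.
Proportional shares: Ibarra 1,691,044.82; Ferraro 1,107,460.69; Marchetti 1,300,794.49.
Rounded to nearest $5: Ibarra $1,691,045; Ferraro $1,107,460; Marchetti $1,300,795. Sum = $4,099,300.
Rounded total matches; no reconciliation needed.

Ibarra: $1,691,045; Ferraro: $1,107,460; Marchetti: $1,300,795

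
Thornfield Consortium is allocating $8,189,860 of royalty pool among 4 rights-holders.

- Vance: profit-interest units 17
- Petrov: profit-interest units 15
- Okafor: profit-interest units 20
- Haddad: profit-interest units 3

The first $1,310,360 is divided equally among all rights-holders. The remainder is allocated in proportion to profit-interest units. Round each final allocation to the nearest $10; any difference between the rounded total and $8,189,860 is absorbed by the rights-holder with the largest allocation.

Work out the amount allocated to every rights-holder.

Vance: $2,453,980; Petrov: $2,203,820; Okafor: $2,829,220; Haddad: $702,840

First tranche $1,310,360 split equally: $327,590 each.
Remainder $6,879,500 by profit-interest units (total 55): Vance 2,126,390.91 → $2,126,390; Petrov 1,876,227.27 → $1,876,230; Okafor 2,501,636.36 → $2,501,640; Haddad 375,245.45 → $375,250.
Rounding difference −$10 on remainder applied to Okafor.
Totals: Vance $327,590 + $2,126,390 = $2,453,980; Petrov $327,590 + $1,876,230 = $2,203,820; Okafor $327,590 + $2,501,630 = $2,829,220; Haddad $327,590 + $375,250 = $702,840.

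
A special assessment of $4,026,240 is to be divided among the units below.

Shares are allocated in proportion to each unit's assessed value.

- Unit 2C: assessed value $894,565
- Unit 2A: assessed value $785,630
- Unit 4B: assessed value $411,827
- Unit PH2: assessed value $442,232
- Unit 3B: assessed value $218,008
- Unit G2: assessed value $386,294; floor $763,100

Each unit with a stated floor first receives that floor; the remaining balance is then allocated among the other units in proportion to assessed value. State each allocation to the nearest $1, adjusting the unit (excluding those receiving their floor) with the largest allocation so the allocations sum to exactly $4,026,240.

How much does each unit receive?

Unit 2C: $1,060,614; Unit 2A: $931,460; Unit 4B: $488,271; Unit PH2: $524,320; Unit 3B: $258,475; Unit G2: $763,100

Guaranteed amounts: Unit G2 $763,100. Balance $3,263,140.
Balance split over remaining assessed value 2,752,262: Unit 2C 1,060,615.17 → $1,060,615; Unit 2A 931,459.53 → $931,460; Unit 4B 488,270.80 → $488,271; Unit PH2 524,319.61 → $524,320; Unit 3B 258,474.89 → $258,475.
Rounding difference −$1 applied to Unit 2C → $1,060,614.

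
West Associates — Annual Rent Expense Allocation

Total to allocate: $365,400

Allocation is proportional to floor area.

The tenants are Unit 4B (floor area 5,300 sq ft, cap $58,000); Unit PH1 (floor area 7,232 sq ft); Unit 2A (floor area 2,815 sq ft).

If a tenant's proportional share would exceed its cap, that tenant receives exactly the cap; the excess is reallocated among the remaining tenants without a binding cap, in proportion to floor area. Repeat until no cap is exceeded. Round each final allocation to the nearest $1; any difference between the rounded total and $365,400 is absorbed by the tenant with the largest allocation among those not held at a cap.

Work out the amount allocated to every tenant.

Total floor area = 15,347.
Pro-rata shares before constraints: Unit 4B 126,188.83; Unit PH1 172,188.23; Unit 2A 67,022.94.
Held at cap: Unit 4B ($58,000); remaining pool $307,400 reallocated over remaining floor area 10,047.
Remaining shares: Unit PH1 221,271.70 → $221,272; Unit 2A 86,128.30 → $86,128.

Unit 4B: $58,000; Unit PH1: $221,272; Unit 2A: $86,128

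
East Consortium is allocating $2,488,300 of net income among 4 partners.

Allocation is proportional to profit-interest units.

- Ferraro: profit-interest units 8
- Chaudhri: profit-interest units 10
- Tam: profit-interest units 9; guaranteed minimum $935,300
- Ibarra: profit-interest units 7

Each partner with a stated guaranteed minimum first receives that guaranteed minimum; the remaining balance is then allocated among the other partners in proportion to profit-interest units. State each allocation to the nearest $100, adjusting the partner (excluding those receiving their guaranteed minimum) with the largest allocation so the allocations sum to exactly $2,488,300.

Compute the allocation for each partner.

Ferraro: $497,000 | Chaudhri: $621,200 | Tam: $935,300 | Ibarra: $434,800

Guaranteed amounts: Tam $935,300. Balance $1,553,000.
Balance split over remaining profit-interest units 25: Ferraro 496,960.00 → $497,000; Chaudhri 621,200.00 → $621,200; Ibarra 434,840.00 → $434,800.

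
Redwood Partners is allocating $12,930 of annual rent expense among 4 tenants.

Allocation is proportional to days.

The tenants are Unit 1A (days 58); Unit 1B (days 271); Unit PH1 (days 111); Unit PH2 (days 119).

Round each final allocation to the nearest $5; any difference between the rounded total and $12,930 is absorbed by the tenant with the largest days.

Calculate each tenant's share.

Days total: 58 + 271 + 111 + 119 = 559.
Pro-rata amounts: Unit 1A 1,341.57; Unit 1B 6,268.39; Unit PH1 2,567.496; Unit PH2 2,752.54.
At nearest $5: Unit 1A $1,340; Unit 1B $6,270; Unit PH1 $2,565; Unit PH2 $2,755. Sum = $12,930.
Rounded total matches; no reconciliation needed.

Unit 1A: $1,340 · Unit 1B: $6,270 · Unit PH1: $2,565 · Unit PH2: $2,755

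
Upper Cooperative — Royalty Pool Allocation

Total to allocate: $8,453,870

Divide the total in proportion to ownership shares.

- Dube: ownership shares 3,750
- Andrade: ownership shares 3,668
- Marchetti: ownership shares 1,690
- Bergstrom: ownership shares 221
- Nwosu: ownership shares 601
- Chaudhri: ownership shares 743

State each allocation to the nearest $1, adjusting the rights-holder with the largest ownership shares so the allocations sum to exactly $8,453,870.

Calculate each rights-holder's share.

Ownership shares total: 10,673.
Proportional shares: Dube 3,750/10,673 × $8,453,870 = 2,970,300.06; Andrade 3,668/10,673 × $8,453,870 = 2,905,349.49; Marchetti 1,690/10,673 × $8,453,870 = 1,338,615.23; Bergstrom 221/10,673 × $8,453,870 = 175,049.68; Nwosu 601/10,673 × $8,453,870 = 476,040.09; Chaudhri 743/10,673 × $8,453,870 = 588,515.45.
At nearest $1: Dube $2,970,300; Andrade $2,905,349; Marchetti $1,338,615; Bergstrom $175,050; Nwosu $476,040; Chaudhri $588,515. Sum = $8,453,869.
Difference $8,453,870 − $8,453,869 = +$1 applied to largest ownership shares (Dube): Dube becomes $2,970,301.

Dube: $2,970,301 | Andrade: $2,905,349 | Marchetti: $1,338,615 | Bergstrom: $175,050 | Nwosu: $476,040 | Chaudhri: $588,515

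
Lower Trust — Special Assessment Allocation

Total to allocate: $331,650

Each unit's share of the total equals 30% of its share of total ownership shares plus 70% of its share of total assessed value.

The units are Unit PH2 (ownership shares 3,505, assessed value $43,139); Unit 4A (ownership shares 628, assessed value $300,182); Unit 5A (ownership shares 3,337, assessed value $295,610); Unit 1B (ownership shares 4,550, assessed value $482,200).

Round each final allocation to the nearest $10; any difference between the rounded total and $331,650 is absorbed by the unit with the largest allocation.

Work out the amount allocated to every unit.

Unit PH2: $37,950 | Unit 4A: $67,360 | Unit 5A: $88,830 | Unit 1B: $137,510

Totals — ownership shares 12,020, assessed value 1,121,131.
Composite weights (30% ownership shares + 70% assessed value): Unit PH2 0.1144; Unit 4A 0.2031; Unit 5A 0.2679; Unit 1B 0.4146.
Unrounded shares: Unit PH2 37,945.36; Unit 4A 67,357.57; Unit 5A 88,834.46; Unit 1B 137,512.60.
Rounded to nearest $10: Unit PH2 $37,950; Unit 4A $67,360; Unit 5A $88,830; Unit 1B $137,510. Sum = $331,650.
Rounded total matches; no reconciliation needed.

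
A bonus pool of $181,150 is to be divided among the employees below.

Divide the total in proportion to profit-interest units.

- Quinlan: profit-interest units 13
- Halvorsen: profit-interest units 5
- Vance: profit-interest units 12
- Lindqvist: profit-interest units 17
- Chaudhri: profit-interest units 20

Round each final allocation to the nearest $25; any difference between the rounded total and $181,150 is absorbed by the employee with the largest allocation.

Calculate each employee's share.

Quinlan: $35,150 | Halvorsen: $13,525 | Vance: $32,450 | Lindqvist: $45,975 | Chaudhri: $54,050

Combined profit-interest units = 67.
Pro-rata amounts: Quinlan 13/67 × $181,150 = 35,148.51; Halvorsen 5/67 × $181,150 = 13,518.66; Vance 12/67 × $181,150 = 32,444.78; Lindqvist 17/67 × $181,150 = 45,963.43; Chaudhri 20/67 × $181,150 = 54,074.63.
After rounding ($25): Quinlan $35,150; Halvorsen $13,525; Vance $32,450; Lindqvist $45,975; Chaudhri $54,075. Sum = $181,175.
Difference $181,150 − $181,175 = −$25 applied to largest allocation (Chaudhri): Chaudhri becomes $54,050.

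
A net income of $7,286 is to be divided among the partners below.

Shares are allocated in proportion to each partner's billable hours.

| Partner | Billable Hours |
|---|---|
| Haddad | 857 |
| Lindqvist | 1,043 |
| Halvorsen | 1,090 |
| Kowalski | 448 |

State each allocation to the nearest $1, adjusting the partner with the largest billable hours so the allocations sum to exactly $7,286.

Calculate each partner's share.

Haddad: $1,816; Lindqvist: $2,210; Halvorsen: $2,311; Kowalski: $949

Sum of billable hours: 857 + 1,043 + 1,090 + 448 = 3,438.
Unrounded shares: Haddad 1,816.20; Lindqvist 2,210.38; Halvorsen 2,309.99; Kowalski 949.43.
At nearest $1: Haddad $1,816; Lindqvist $2,210; Halvorsen $2,310; Kowalski $949. Sum = $7,285.
Difference $7,286 − $7,285 = +$1 applied to largest billable hours (Halvorsen): Halvorsen becomes $2,311.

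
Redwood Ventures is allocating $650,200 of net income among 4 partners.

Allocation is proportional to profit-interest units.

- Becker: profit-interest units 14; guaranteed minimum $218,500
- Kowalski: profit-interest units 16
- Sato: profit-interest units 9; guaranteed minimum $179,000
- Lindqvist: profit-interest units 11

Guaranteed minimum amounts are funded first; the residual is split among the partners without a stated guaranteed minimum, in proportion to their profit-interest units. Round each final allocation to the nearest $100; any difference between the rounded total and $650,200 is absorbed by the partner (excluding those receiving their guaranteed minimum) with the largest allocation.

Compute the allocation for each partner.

Minimums first: Becker $218,500; Sato $179,000. Balance $252,700.
Balance split over remaining profit-interest units 27: Kowalski 149,748.15 → $149,700; Lindqvist 102,951.85 → $103,000.

Becker: $218,500 | Kowalski: $149,700 | Sato: $179,000 | Lindqvist: $103,000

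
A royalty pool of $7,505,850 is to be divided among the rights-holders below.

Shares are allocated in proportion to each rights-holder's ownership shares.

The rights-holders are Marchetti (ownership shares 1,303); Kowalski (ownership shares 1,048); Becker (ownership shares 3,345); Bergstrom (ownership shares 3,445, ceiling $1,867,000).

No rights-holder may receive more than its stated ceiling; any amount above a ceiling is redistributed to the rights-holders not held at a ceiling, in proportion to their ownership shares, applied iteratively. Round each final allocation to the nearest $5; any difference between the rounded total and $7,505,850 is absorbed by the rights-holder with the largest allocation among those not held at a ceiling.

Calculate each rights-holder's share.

Combined ownership shares = 9,141.
Proportional shares (ignoring caps): Marchetti 1,069,918.23; Kowalski 860,532.85; Becker 2,746,643.50; Bergstrom 2,828,755.42.
Held at cap: Bergstrom ($1,867,000); balance $5,638,850 reallocated over remaining ownership shares 5,696.
Remaining shares: Marchetti 1,289,926.54 → $1,289,925; Kowalski 1,037,485.04 → $1,037,485; Becker 3,311,438.42 → $3,311,440.

Marchetti: $1,289,925; Kowalski: $1,037,485; Becker: $3,311,440; Bergstrom: $1,867,000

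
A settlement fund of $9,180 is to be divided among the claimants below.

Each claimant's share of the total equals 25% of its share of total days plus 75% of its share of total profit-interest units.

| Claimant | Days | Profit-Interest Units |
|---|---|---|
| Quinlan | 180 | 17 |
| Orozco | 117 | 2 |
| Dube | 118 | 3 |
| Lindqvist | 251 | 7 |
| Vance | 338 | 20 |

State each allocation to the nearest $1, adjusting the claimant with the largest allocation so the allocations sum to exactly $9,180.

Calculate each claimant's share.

Quinlan: $2,800 | Orozco: $548 | Dube: $691 | Lindqvist: $1,557 | Vance: $3,584

Totals — days 1,004, profit-interest units 49.
Blended shares (25% days + 75% profit-interest units): Quinlan 0.3050; Orozco 0.0597; Dube 0.0753; Lindqvist 0.1696; Vance 0.3903.
Unrounded shares: Quinlan 2,800.13; Orozco 548.47; Dube 691.26; Lindqvist 1,557.32; Vance 3,582.82.
At nearest $1: Quinlan $2,800; Orozco $548; Dube $691; Lindqvist $1,557; Vance $3,583. Sum = $9,179.
Difference $9,180 − $9,179 = +$1 applied to largest allocation (Vance): Vance becomes $3,584.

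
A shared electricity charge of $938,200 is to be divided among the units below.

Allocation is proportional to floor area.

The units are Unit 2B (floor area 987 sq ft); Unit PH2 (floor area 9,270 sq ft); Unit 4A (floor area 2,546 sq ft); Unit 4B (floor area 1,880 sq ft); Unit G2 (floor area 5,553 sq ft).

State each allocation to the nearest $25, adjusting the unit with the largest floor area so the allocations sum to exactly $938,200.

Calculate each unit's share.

Unit 2B: $45,750 · Unit PH2: $429,800 · Unit 4A: $118,050 · Unit 4B: $87,150 · Unit G2: $257,450

Total floor area = 987 + 9,270 + 2,546 + 1,880 + 5,553 = 20,236.
Proportional shares: Unit 2B 45,760.20; Unit PH2 429,784.25; Unit 4A 118,039.99; Unit 4B 87,162.29; Unit G2 257,453.28.
After rounding ($25): Unit 2B $45,750; Unit PH2 $429,775; Unit 4A $118,050; Unit 4B $87,150; Unit G2 $257,450. Sum = $938,175.
Difference $938,200 − $938,175 = +$25 applied to largest floor area (Unit PH2): Unit PH2 becomes $429,800.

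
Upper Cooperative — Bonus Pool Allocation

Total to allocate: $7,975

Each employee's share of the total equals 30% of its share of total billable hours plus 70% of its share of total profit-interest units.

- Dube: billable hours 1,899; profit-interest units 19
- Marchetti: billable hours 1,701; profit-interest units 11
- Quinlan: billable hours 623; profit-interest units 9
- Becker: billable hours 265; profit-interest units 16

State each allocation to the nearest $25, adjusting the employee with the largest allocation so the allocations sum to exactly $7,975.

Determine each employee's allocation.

Billable hours total 4,488; profit-interest units total 55.
Composite weights (30% billable hours + 70% profit-interest units): Dube 0.3688; Marchetti 0.2537; Quinlan 0.1562; Becker 0.2214.
Raw shares: Dube 2,940.83; Marchetti 2,023.28; Quinlan 1,245.61; Becker 1,765.27.
Rounded to nearest $25: Dube $2,950; Marchetti $2,025; Quinlan $1,250; Becker $1,775. Sum = $8,000.
Difference $7,975 − $8,000 = −$25 applied to largest allocation (Dube): Dube becomes $2,925.

Dube: $2,925; Marchetti: $2,025; Quinlan: $1,250; Becker: $1,775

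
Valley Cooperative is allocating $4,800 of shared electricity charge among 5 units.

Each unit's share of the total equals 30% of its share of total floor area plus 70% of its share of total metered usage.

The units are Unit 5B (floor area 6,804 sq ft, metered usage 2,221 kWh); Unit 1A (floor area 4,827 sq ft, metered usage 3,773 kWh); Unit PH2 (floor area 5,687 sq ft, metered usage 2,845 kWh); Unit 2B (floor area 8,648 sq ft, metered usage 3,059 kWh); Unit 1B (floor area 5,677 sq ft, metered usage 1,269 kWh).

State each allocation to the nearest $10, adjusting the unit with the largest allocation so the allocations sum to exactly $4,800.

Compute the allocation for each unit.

Unit 5B: $880 | Unit 1A: $1,190 | Unit PH2: $980 | Unit 2B: $1,170 | Unit 1B: $580

Floor area total 31,643; metered usage total 13,167.
Combined weights (30% floor area + 70% metered usage): Unit 5B 0.1826; Unit 1A 0.2463; Unit PH2 0.2052; Unit 2B 0.2446; Unit 1B 0.1213.
Unrounded shares: Unit 5B 876.40; Unit 1A 1,182.47; Unit PH2 984.80; Unit 2B 1,174.16; Unit 1B 582.17.
At nearest $10: Unit 5B $880; Unit 1A $1,180; Unit PH2 $980; Unit 2B $1,170; Unit 1B $580. Sum = $4,790.
Difference $4,800 − $4,790 = +$10 applied to largest allocation (Unit 1A): Unit 1A becomes $1,190.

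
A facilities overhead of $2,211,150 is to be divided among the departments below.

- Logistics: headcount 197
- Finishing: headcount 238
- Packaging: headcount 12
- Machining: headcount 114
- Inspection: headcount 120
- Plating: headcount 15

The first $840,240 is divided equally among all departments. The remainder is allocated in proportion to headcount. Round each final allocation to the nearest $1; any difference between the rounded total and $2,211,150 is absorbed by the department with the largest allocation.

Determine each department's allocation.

First tranche $840,240 split equally: $140,040 each.
Remainder $1,370,910 by headcount (total 696): Logistics 388,030.56 → $388,031; Finishing 468,788.19 → $468,788; Packaging 23,636.38 → $23,636; Machining 224,545.60 → $224,546; Inspection 236,363.79 → $236,364; Plating 29,545.47 → $29,545.
Totals: Logistics $140,040 + $388,031 = $528,071; Finishing $140,040 + $468,788 = $608,828; Packaging $140,040 + $23,636 = $163,676; Machining $140,040 + $224,546 = $364,586; Inspection $140,040 + $236,364 = $376,404; Plating $140,040 + $29,545 = $169,585.

Logistics: $528,071 · Finishing: $608,828 · Packaging: $163,676 · Machining: $364,586 · Inspection: $376,404 · Plating: $169,585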